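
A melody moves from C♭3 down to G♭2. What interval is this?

Descending from Cb3 to Gb2 is the same interval as ascending Gb2 to Cb3.
G to C spans four letter names (G-A-B-C) — that makes it a fourth of some quality.
The perfect fourth spans 5 semitones, and Gb2 to Cb3 is exactly 5 semitones — so this is a perfect fourth.

perfect 4th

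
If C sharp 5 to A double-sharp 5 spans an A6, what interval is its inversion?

The rule of nine gives the new number: 9 − 6 = 3, so a sixth becomes a third.
Quality inverts too: augmented becomes diminished. That makes the inversion a diminished third.

diminished 3rd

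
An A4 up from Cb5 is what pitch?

The fourth takes the letter from C up to F.
An augmented fourth is 6 semitones; 6 semitones up from Cb5 gives F5.

F5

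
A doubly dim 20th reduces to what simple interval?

doubly diminished 6th

Take out 2 octaves (14 from the number): 20 − 14 = 6.
Quality carries through unchanged, so the simple form is a doubly diminished sixth.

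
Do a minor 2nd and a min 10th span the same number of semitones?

A minor second spans 1 semitone; a minor tenth spans 15 semitones. They differ by 14.

No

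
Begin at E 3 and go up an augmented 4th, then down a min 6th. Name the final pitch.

E3 up an augmented fourth → A#3 (6 semitones).
Down a minor sixth from A#3: C##3 (8 semitones down).

C double-sharp 3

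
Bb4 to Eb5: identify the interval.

perfect fourth

B to E spans four letter names (B-C-D-E) — that makes it a fourth of some quality.
The perfect fourth spans 5 semitones, and Bb4 to Eb5 is exactly 5 semitones — so this is a perfect fourth.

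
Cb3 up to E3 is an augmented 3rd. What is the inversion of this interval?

diminished 6th

Interval numbers invert to sum to nine: 3 + 6 = 9, so a third inverts to a sixth.
And augmented becomes diminished under inversion, so we get a diminished sixth.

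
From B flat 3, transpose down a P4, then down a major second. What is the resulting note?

Down a perfect fourth from Bb3: F3 (5 semitones down).
Down a major second from F3: Eb3 (2 semitones down).

E flat 3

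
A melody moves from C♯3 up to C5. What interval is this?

d15

C to C is the same letter name, plus 2 octaves, so the interval is some kind of fifteenth.
The perfect fifteenth is 24 semitones; here we have 23, one semitone narrower: diminished.
(Equivalently, a compound diminished octave: a diminished octave plus an octave.)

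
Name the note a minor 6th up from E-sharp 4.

C-sharp 5

Six letter names up from E: C.
A minor sixth spans 8 semitones, so from E#4 the target pitch is C#5.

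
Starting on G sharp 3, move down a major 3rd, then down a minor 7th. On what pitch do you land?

F sharp 2

G#3 down a major third → E3 (4 semitones).
A minor seventh down from E3 is F#2.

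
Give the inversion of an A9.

d7

First reduce the compound augmented ninth to its simple form, an augmented second.
The rule of nine gives the new number: 9 − 2 = 7, so a second becomes a seventh.
The quality also flips — augmented becomes diminished — giving a diminished seventh.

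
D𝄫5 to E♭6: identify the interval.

augmented ninth

D to E spans two letter names (D-E), plus an octave, so the interval is some kind of ninth.
Dbb5 to Eb6 spans 15 semitones — one semitone wider than the major ninth (14) — giving an augmented ninth.
(Equivalently, a compound augmented second: an augmented second plus an octave.)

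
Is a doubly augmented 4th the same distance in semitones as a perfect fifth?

A doubly augmented fourth = 7 semitones = a perfect fifth; enharmonically equal.

Yes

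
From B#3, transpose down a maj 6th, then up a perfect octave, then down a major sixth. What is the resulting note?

F#3

A major sixth down from B#3 is D#3.
D#3 up a perfect octave → D#4 (12 semitones).
Down a major sixth from D#4: F#3 (9 semitones down).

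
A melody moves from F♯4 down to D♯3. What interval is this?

Descending from F#4 to D#3 is the same interval as ascending D#3 to F#4.
D to F spans three letter names (D-E-F), plus an octave — that makes it a tenth of some quality.
At 15 semitones, D#3→F#4 falls one short of a major tenth: minor.
(Equivalently, a compound minor third: a minor third plus an octave.)

minor 10th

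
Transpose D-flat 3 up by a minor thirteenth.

Counting six letter names plus an octave up from D lands on B.
A minor thirteenth spans 20 semitones, so from Db3 the target pitch is Bbb4.

B-double-flat 4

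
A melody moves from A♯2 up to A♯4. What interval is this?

perfect fifteenth

A to A is the same letter name, plus 2 octaves, so the interval is some kind of fifteenth.
A#2 to A#4 is 24 semitones, matching the perfect fifteenth exactly, so the quality is perfect.
(Equivalently, a compound perfect octave: a perfect octave plus an octave.)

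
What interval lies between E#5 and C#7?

minor thirteenth

E to C spans six letter names (E-F-G-A-B-C), plus an octave: a thirteenth.
At 20 semitones, E#5→C#7 falls one short of a major thirteenth: minor.
(Equivalently, a compound minor sixth: a minor sixth plus an octave.)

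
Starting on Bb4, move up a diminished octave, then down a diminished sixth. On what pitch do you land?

A diminished octave up from Bb4 is Bbb5.
Down a diminished sixth from Bbb5: D5 (7 semitones down).

D5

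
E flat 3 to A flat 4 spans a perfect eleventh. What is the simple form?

P4

Take out an octave (7 from the number): 11 − 7 = 4.
So a perfect eleventh is an octave plus a perfect fourth. The quality is unchanged.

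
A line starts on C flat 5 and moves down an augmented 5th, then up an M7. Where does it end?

Cb5 down an augmented fifth → Fbb4 (8 semitones).
Up a major seventh from Fbb4: Ebb5 (11 semitones up).

E double-flat 5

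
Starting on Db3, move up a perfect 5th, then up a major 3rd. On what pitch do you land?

C4

Db3 up a perfect fifth → Ab3 (7 semitones).
Up a major third from Ab3: C4 (4 semitones up).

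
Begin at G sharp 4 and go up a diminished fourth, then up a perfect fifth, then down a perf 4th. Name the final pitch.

Up a diminished fourth from G#4: C5 (4 semitones up).
A perfect fifth up from C5 is G5.
A perfect fourth down from G5 is D5.

D 5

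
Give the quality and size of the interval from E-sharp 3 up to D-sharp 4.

minor 7th

E to D spans seven letter names (E-F-G-A-B-C-D), so the interval is some kind of seventh.
A major seventh would be 11 semitones, but E#3 to D#4 is 10 — one semitone narrower, making it a minor seventh.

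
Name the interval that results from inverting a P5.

perfect 4th

Inverted interval numbers add to nine, so a fifth pairs with a fourth (5 + 4 = 9).
The quality also flips — perfect stays perfect — giving a perfect fourth.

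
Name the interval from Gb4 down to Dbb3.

A11

Descending from Gb4 to Dbb3 is the same interval as ascending Dbb3 to Gb4.
D to G spans four letter names (D-E-F-G), plus an octave: an eleventh.
The perfect eleventh is 17 semitones; here we have 18, one semitone wider: augmented.
(Equivalently, a compound augmented fourth: an augmented fourth plus an octave.)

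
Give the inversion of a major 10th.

m6

First reduce the compound major tenth to its simple form, a major third.
The rule of nine gives the new number: 9 − 3 = 6, so a third becomes a sixth.
Quality inverts too: major becomes minor. That makes the inversion a minor sixth.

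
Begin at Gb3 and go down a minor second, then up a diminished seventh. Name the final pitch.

Ebb4

Gb3 down a minor second → F3 (1 semitone).
A diminished seventh up from F3 is Ebb4.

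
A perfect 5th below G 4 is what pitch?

Counting five letter names down from G lands on C.
Moving 7 semitones down from G4 (the size of a perfect fifth) reaches C4.

C 4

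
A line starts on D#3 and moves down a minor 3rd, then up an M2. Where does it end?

D#3 down a minor third → B#2 (3 semitones).
A major second up from B#2 is C##3.

C##3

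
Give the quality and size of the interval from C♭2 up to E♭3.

C to E spans three letter names (C-D-E), plus an octave, so the interval is some kind of tenth.
Counting semitones, Cb2→Eb3 is 16, which is the major tenth.
(Equivalently, a compound major third: a major third plus an octave.)

M10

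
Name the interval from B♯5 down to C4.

augmented fourteenth

Descending from B#5 to C4 is the same interval as ascending C4 to B#5.
C to B spans seven letter names (C-D-E-F-G-A-B), plus an octave: a fourteenth.
C4 to B#5 spans 24 semitones — one semitone wider than the major fourteenth (23) — giving an augmented fourteenth.
(Equivalently, a compound augmented seventh: an augmented seventh plus an octave.)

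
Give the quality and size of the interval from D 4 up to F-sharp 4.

D to F spans three letter names (D-E-F), so the interval is some kind of third.
D4 to F#4 is 4 semitones, matching the major third exactly, so the quality is major.

major 3rd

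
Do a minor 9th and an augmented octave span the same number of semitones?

A minor ninth = 13 semitones = an augmented octave; enharmonically equal.

Yes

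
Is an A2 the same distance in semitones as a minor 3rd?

Yes

An augmented second = 3 semitones = a minor third; enharmonically equal.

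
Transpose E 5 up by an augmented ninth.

Two letters up from E (plus an octave) reaches F.
An augmented ninth spans 15 semitones, so from E5 the target pitch is F##6.

F double-sharp 6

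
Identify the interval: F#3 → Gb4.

F to G spans two letter names (F-G), plus an octave — that makes it a ninth of some quality.
A major ninth would be 14 semitones; F#3 to Gb4 is 12, two semitones narrower, so the interval is diminished.

diminished ninth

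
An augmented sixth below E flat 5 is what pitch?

Six letter names down from E: G.
An augmented sixth spans 10 semitones, so from Eb5 the target pitch is Gbb4.

G double-flat 4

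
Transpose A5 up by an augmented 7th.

Counting seven letter names up from A lands on G.
An augmented seventh is 12 semitones; 12 semitones up from A5 gives G##6.

G##6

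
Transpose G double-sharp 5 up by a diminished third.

The third takes the letter from G up to B.
A diminished third is 2 semitones; 2 semitones up from G##5 gives B5.

B 5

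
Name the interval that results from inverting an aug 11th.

First reduce the compound augmented eleventh to its simple form, an augmented fourth.
Inverted interval numbers add to nine, so a fourth pairs with a fifth (4 + 5 = 9).
Quality inverts too: augmented becomes diminished. That makes the inversion a diminished fifth.

d5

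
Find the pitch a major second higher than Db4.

Two letter names up from D: E.
A major second is 2 semitones; 2 semitones up from Db4 gives Eb4.

Eb4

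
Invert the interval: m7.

Inverted interval numbers add to nine, so a seventh pairs with a second (7 + 2 = 9).
And minor becomes major under inversion, so we get a major second.

major 2nd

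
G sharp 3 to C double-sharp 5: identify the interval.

A11

G to C spans four letter names (G-A-B-C), plus an octave, so the interval is some kind of eleventh.
The perfect eleventh is 17 semitones; here we have 18, one semitone wider: augmented.
(Equivalently, a compound augmented fourth: an augmented fourth plus an octave.)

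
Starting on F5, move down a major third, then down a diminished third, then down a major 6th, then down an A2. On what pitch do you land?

Cb4

A major third down from F5 is Db5.
Db5 down a diminished third → B4 (2 semitones).
B4 down a major sixth → D4 (9 semitones).
Down an augmented second from D4: Cb4 (3 semitones down).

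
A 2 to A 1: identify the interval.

Descending from A2 to A1 is the same interval as ascending A1 to A2.
A to A is the same letter name, plus an octave: an octave.
The perfect octave spans 12 semitones, and A1 to A2 is exactly 12 semitones — so this is a perfect octave.

P8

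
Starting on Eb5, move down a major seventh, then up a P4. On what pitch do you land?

Bbb4

Eb5 down a major seventh → Fb4 (11 semitones).
Up a perfect fourth from Fb4: Bbb4 (5 semitones up).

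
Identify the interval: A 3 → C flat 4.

d3

A to C spans three letter names (A-B-C) — that makes it a third of some quality.
A3 to Cb4 spans 2 semitones — two semitones narrower than the major third (4) — giving a diminished third.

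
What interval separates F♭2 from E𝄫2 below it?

Descending from Fb2 to Ebb2 is the same interval as ascending Ebb2 to Fb2.
E to F spans two letter names (E-F), so the interval is some kind of second.
Counting semitones, Ebb2→Fb2 is 2, which is the major second.

major second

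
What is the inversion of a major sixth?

The rule of nine gives the new number: 9 − 6 = 3, so a sixth becomes a third.
Quality inverts too: major becomes minor. That makes the inversion a minor third.

m3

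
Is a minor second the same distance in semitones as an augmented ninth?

A minor second spans 1 semitone; an augmented ninth spans 15 semitones. They differ by 14.

No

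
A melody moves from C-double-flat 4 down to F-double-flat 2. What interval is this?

perfect twelfth

Descending from Cbb4 to Fbb2 is the same interval as ascending Fbb2 to Cbb4.
F to C spans five letter names (F-G-A-B-C), plus an octave — that makes it a twelfth of some quality.
Fbb2 to Cbb4 is 19 semitones, matching the perfect twelfth exactly, so the quality is perfect.
(Equivalently, a compound perfect fifth: a perfect fifth plus an octave.)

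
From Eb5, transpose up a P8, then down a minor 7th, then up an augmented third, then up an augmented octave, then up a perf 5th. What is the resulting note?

E##7

Up a perfect octave from Eb5: Eb6 (12 semitones up).
Down a minor seventh from Eb6: F5 (10 semitones down).
An augmented third up from F5 is A#5.
A#5 up an augmented octave → A##6 (13 semitones).
Up a perfect fifth from A##6: E##7 (7 semitones up).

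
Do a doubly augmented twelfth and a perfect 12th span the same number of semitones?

No

A doubly augmented twelfth spans 21 semitones; a perfect twelfth spans 19 semitones. They differ by 2.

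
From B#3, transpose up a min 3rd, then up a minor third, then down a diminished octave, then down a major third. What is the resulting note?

Up a minor third from B#3: D#4 (3 semitones up).
Up a minor third from D#4: F#4 (3 semitones up).
F#4 down a diminished octave → F##3 (11 semitones).
A major third down from F##3 is D#3.

D#3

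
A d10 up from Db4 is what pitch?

Fbb5

Three letters up from D (plus an octave) reaches F.
Moving 14 semitones up from Db4 (the size of a diminished tenth) reaches Fbb5.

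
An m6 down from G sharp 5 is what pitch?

The sixth takes the letter from G down to B.
Moving 8 semitones down from G#5 (the size of a minor sixth) reaches B#4.

B sharp 4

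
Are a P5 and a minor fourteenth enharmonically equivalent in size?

A perfect fifth is 7 semitones but a minor fourteenth is 22 semitones — different sizes.

No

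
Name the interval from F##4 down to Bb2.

Descending from F##4 to Bb2 is the same interval as ascending Bb2 to F##4.
B to F spans five letter names (B-C-D-E-F), plus an octave — that makes it a twelfth of some quality.
A perfect twelfth would be 19 semitones; Bb2 to F##4 is 21, two semitones wider, so the interval is doubly augmented.
(Equivalently, a compound doubly augmented fifth: a doubly augmented fifth plus an octave.)

AA12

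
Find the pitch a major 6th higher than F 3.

D 4

Counting six letter names up from F lands on D.
Moving 9 semitones up from F3 (the size of a major sixth) reaches D4.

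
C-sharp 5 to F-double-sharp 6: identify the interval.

augmented eleventh

C to F spans four letter names (C-D-E-F), plus an octave, so the interval is some kind of eleventh.
The perfect eleventh is 17 semitones; here we have 18, one semitone wider: augmented.
(Equivalently, a compound augmented fourth: an augmented fourth plus an octave.)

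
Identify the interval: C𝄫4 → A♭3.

diminished third

Descending from Cbb4 to Ab3 is the same interval as ascending Ab3 to Cbb4.
A to C spans three letter names (A-B-C), so the interval is some kind of third.
The major third is 4 semitones; here we have 2, two semitones narrower: diminished.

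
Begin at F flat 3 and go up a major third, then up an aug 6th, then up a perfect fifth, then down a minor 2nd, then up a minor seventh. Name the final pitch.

A major third up from Fb3 is Ab3.
An augmented sixth up from Ab3 is F#4.
A perfect fifth up from F#4 is C#5.
C#5 down a minor second → B#4 (1 semitone).
B#4 up a minor seventh → A#5 (10 semitones).

A sharp 5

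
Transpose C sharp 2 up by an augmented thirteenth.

A double-sharp 3

The thirteenth's letter: C up six letter names plus an octave → A.
An augmented thirteenth spans 22 semitones, so from C#2 the target pitch is A##3.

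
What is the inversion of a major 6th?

minor third

Interval numbers invert to sum to nine: 6 + 3 = 9, so a sixth inverts to a third.
And major becomes minor under inversion, so we get a minor third.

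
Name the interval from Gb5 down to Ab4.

Descending from Gb5 to Ab4 is the same interval as ascending Ab4 to Gb5.
A to G spans seven letter names (A-B-C-D-E-F-G) — that makes it a seventh of some quality.
A major seventh would be 11 semitones, but Ab4 to Gb5 is 10 — one semitone narrower, making it a minor seventh.

minor seventh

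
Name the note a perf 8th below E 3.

E 2

An octave keeps the letter name E, an octave down from E.
Moving 12 semitones down from E3 (the size of a perfect octave) reaches E2.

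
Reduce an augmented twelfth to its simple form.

Each octave removed subtracts seven from the number: 12 − 7 = 5.
So an augmented twelfth is an octave plus an augmented fifth. The quality is unchanged.

augmented fifth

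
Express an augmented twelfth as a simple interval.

Subtracting seven from the interval number removes an octave: 12 − 7 = 5.
So an augmented twelfth is an octave plus an augmented fifth. The quality is unchanged.

A5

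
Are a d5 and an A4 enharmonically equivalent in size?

Yes

A diminished fifth spans 6 semitones, and an augmented fourth also spans 6 semitones — they're enharmonic.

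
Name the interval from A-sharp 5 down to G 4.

A9

Descending from A#5 to G4 is the same interval as ascending G4 to A#5.
G to A spans two letter names (G-A), plus an octave: a ninth.
A major ninth would be 14 semitones; G4 to A#5 is 15, one semitone wider, so the interval is augmented.
(Equivalently, a compound augmented second: an augmented second plus an octave.)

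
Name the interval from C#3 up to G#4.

P12

C to G spans five letter names (C-D-E-F-G), plus an octave, so the interval is some kind of twelfth.
The perfect twelfth spans 19 semitones, and C#3 to G#4 is exactly 19 semitones — so this is a perfect twelfth.
(Equivalently, a compound perfect fifth: a perfect fifth plus an octave.)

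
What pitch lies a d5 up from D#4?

A4

Counting five letter names up from D lands on A.
Moving 6 semitones up from D#4 (the size of a diminished fifth) reaches A4.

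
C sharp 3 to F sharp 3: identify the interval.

P4

C to F spans four letter names (C-D-E-F), so the interval is some kind of fourth.
The perfect fourth spans 5 semitones, and C#3 to F#3 is exactly 5 semitones — so this is a perfect fourth.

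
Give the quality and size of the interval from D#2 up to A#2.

D to A spans five letter names (D-E-F-G-A), so the interval is some kind of fifth.
The perfect fifth spans 7 semitones, and D#2 to A#2 is exactly 7 semitones — so this is a perfect fifth.

P5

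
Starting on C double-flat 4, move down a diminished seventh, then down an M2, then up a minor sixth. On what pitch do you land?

A double-flat 3

A diminished seventh down from Cbb4 is Db3.
Down a major second from Db3: Cb3 (2 semitones down).
A minor sixth up from Cb3 is Abb3.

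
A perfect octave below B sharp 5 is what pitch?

An octave keeps the letter name B, an octave down from B.
Moving 12 semitones down from B#5 (the size of a perfect octave) reaches B#4.

B sharp 4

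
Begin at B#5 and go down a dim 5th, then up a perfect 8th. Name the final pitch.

E##6

B#5 down a diminished fifth → E##5 (6 semitones).
Up a perfect octave from E##5: E##6 (12 semitones up).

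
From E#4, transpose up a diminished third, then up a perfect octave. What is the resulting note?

G5

E#4 up a diminished third → G4 (2 semitones).
G4 up a perfect octave → G5 (12 semitones).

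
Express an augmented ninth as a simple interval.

Take out an octave (7 from the number): 9 − 7 = 2.
That makes an augmented ninth a compound augmented second — an octave plus an augmented second.

A2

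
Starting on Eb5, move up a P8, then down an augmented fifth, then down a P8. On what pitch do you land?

Up a perfect octave from Eb5: Eb6 (12 semitones up).
Down an augmented fifth from Eb6: Abb5 (8 semitones down).
Abb5 down a perfect octave → Abb4 (12 semitones).

Abb4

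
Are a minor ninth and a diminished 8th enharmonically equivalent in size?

A minor ninth spans 13 semitones; a diminished octave spans 11 semitones. They differ by 2.

No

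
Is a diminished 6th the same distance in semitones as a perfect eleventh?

No

A diminished sixth is 7 semitones but a perfect eleventh is 17 semitones — different sizes.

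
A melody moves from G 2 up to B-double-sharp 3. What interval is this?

G to B spans three letter names (G-A-B), plus an octave: a tenth.
G2 to B##3 spans 18 semitones — two semitones wider than the major tenth (16) — giving a doubly augmented tenth.
(Equivalently, a compound doubly augmented third: a doubly augmented third plus an octave.)

doubly augmented tenth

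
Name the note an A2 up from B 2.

C double-sharp 3

Two letter names up from B: C.
Moving 3 semitones up from B2 (the size of an augmented second) reaches C##3.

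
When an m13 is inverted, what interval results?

major third

First reduce the compound minor thirteenth to its simple form, a minor sixth.
Interval numbers invert to sum to nine: 6 + 3 = 9, so a sixth inverts to a third.
And minor becomes major under inversion, so we get a major third.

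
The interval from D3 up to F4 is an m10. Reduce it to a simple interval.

minor third

Subtracting seven from the interval number removes an octave: 10 − 7 = 3.
Quality carries through unchanged, so the simple form is a minor third.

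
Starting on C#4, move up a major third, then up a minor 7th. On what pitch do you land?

C#4 up a major third → E#4 (4 semitones).
Up a minor seventh from E#4: D#5 (10 semitones up).

D#5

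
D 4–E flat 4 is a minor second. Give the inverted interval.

major 7th

Interval numbers invert to sum to nine: 2 + 7 = 9, so a second inverts to a seventh.
The quality also flips — minor becomes major — giving a major seventh.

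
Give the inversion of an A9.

First reduce the compound augmented ninth to its simple form, an augmented second.
Inverted interval numbers add to nine, so a second pairs with a seventh (2 + 7 = 9).
The quality also flips — augmented becomes diminished — giving a diminished seventh.

diminished 7th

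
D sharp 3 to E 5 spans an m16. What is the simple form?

Take out 2 octaves (14 from the number): 16 − 14 = 2.
That makes a minor sixteenth a compound minor second — 2 octaves plus a minor second.

minor 2nd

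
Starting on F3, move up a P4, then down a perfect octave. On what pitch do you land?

A perfect fourth up from F3 is Bb3.
Bb3 down a perfect octave → Bb2 (12 semitones).

Bb2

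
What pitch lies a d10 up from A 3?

Three letters up from A (plus an octave) reaches C.
A diminished tenth spans 14 semitones, so from A3 the target pitch is Cb5.

C-flat 5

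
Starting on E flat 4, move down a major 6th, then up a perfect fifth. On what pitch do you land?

A major sixth down from Eb4 is Gb3.
Up a perfect fifth from Gb3: Db4 (7 semitones up).

D flat 4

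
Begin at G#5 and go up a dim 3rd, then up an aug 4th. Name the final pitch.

Up a diminished third from G#5: Bb5 (2 semitones up).
Up an augmented fourth from Bb5: E6 (6 semitones up).

E6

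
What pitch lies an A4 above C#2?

The fourth takes the letter from C up to F.
An augmented fourth is 6 semitones; 6 semitones up from C#2 gives F##2.

F##2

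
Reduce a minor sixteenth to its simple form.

Subtracting seven from the interval number removes an octave: 16 − 14 = 2.
So a minor sixteenth is 2 octaves plus a minor second. The quality is unchanged.

minor 2nd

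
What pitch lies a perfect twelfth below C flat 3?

F flat 1

The twelfth's letter: C down five letter names plus an octave → F.
A perfect twelfth spans 19 semitones, so from Cb3 the target pitch is Fb1.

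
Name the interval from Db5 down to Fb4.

major 6th

Descending from Db5 to Fb4 is the same interval as ascending Fb4 to Db5.
F to D spans six letter names (F-G-A-B-C-D), so the interval is some kind of sixth.
Fb4 to Db5 is 9 semitones, matching the major sixth exactly, so the quality is major.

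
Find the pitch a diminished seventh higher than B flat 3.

Counting seven letter names up from B lands on A.
Moving 9 semitones up from Bb3 (the size of a diminished seventh) reaches Abb4.

A double-flat 4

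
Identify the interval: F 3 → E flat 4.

m7

F to E spans seven letter names (F-G-A-B-C-D-E) — that makes it a seventh of some quality.
A major seventh would be 11 semitones, but F3 to Eb4 is 10 — one semitone narrower, making it a minor seventh.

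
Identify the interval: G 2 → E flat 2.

Descending from G2 to Eb2 is the same interval as ascending Eb2 to G2.
E to G spans three letter names (E-F-G): a third.
The major third spans 4 semitones, and Eb2 to G2 is exactly 4 semitones — so this is a major third.

major 3rd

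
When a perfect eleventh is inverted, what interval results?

First reduce the compound perfect eleventh to its simple form, a perfect fourth.
The rule of nine gives the new number: 9 − 4 = 5, so a fourth becomes a fifth.
Quality inverts too: perfect stays perfect. That makes the inversion a perfect fifth.

perfect fifth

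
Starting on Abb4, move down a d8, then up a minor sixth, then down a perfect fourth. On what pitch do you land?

Cb4

Down a diminished octave from Abb4: Ab3 (11 semitones down).
Ab3 up a minor sixth → Fb4 (8 semitones).
Fb4 down a perfect fourth → Cb4 (5 semitones).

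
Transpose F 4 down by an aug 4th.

C flat 4

Four letter names down from F: C.
Moving 6 semitones down from F4 (the size of an augmented fourth) reaches Cb4.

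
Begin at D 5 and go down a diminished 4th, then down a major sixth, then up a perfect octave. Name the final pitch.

C sharp 5

D5 down a diminished fourth → A#4 (4 semitones).
A#4 down a major sixth → C#4 (9 semitones).
Up a perfect octave from C#4: C#5 (12 semitones up).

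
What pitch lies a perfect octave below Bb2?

Bb1

An octave keeps the letter name B, an octave down from B.
Moving 12 semitones down from Bb2 (the size of a perfect octave) reaches Bb1.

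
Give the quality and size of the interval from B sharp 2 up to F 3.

doubly diminished fifth

B to F spans five letter names (B-C-D-E-F), so the interval is some kind of fifth.
A perfect fifth would be 7 semitones; B#2 to F3 is 5, two semitones narrower, so the interval is doubly diminished.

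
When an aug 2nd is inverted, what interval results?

The rule of nine gives the new number: 9 − 2 = 7, so a second becomes a seventh.
And augmented becomes diminished under inversion, so we get a diminished seventh.

d7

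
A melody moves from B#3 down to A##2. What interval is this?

m9

Descending from B#3 to A##2 is the same interval as ascending A##2 to B#3.
A to B spans two letter names (A-B), plus an octave — that makes it a ninth of some quality.
A major ninth would be 14 semitones, but A##2 to B#3 is 13 — one semitone narrower, making it a minor ninth.
(Equivalently, a compound minor second: a minor second plus an octave.)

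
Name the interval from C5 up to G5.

perfect 5th

C to G spans five letter names (C-D-E-F-G) — that makes it a fifth of some quality.
The perfect fifth spans 7 semitones, and C5 to G5 is exactly 7 semitones — so this is a perfect fifth.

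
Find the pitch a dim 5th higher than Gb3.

Dbb4

Counting five letter names up from G lands on D.
A diminished fifth spans 6 semitones, so from Gb3 the target pitch is Dbb4.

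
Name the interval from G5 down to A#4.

Descending from G5 to A#4 is the same interval as ascending A#4 to G5.
A to G spans seven letter names (A-B-C-D-E-F-G) — that makes it a seventh of some quality.
A major seventh would be 11 semitones; A#4 to G5 is 9, two semitones narrower, so the interval is diminished.

d7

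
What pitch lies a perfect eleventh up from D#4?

Four letters up from D (plus an octave) reaches G.
A perfect eleventh is 17 semitones; 17 semitones up from D#4 gives G#5.

G#5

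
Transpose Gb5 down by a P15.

Gb3

The letter stays G (same as the start), shifted two octaves down.
Moving 24 semitones down from Gb5 (the size of a perfect fifteenth) reaches Gb3.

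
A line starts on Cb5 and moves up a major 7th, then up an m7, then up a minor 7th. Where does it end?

Gb7

Up a major seventh from Cb5: Bb5 (11 semitones up).
Bb5 up a minor seventh → Ab6 (10 semitones).
Ab6 up a minor seventh → Gb7 (10 semitones).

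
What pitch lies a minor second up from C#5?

D5

Counting two letter names up from C lands on D.
A minor second spans 1 semitone, so from C#5 the target pitch is D5.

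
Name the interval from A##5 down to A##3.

perfect fifteenth

Descending from A##5 to A##3 is the same interval as ascending A##3 to A##5.
A to A is the same letter name, plus 2 octaves, so the interval is some kind of fifteenth.
The perfect fifteenth spans 24 semitones, and A##3 to A##5 is exactly 24 semitones — so this is a perfect fifteenth.
(Equivalently, a compound perfect octave: a perfect octave plus an octave.)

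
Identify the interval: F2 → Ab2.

F to A spans three letter names (F-G-A) — that makes it a third of some quality.
F2 to Ab2 is 3 semitones, a half step short of the major third (4), so this is minor.

minor third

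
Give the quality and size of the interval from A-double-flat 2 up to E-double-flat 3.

P5

A to E spans five letter names (A-B-C-D-E), so the interval is some kind of fifth.
The perfect fifth spans 7 semitones, and Abb2 to Ebb3 is exactly 7 semitones — so this is a perfect fifth.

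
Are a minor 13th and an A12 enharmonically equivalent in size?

Yes

Both span 20 semitones: a minor thirteenth and an augmented twelfth are the same chromatic distance.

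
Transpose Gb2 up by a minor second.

Two letter names up from G: A.
A minor second is 1 semitone; 1 semitone up from Gb2 gives Abb2.

Abb2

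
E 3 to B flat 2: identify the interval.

Descending from E3 to Bb2 is the same interval as ascending Bb2 to E3.
B to E spans four letter names (B-C-D-E): a fourth.
The perfect fourth is 5 semitones; here we have 6, one semitone wider: augmented.

augmented fourth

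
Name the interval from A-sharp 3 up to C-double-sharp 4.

major 3rd

A to C spans three letter names (A-B-C): a third.
A#3 to C##4 is 4 semitones, matching the major third exactly, so the quality is major.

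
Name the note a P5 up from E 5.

B 5

Counting five letter names up from E lands on B.
Moving 7 semitones up from E5 (the size of a perfect fifth) reaches B5.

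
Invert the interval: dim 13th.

augmented third

First reduce the compound diminished thirteenth to its simple form, a diminished sixth.
Interval numbers invert to sum to nine: 6 + 3 = 9, so a sixth inverts to a third.
Quality inverts too: diminished becomes augmented. That makes the inversion an augmented third.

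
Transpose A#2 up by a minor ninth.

Counting two letter names plus an octave up from A lands on B.
Moving 13 semitones up from A#2 (the size of a minor ninth) reaches B3.

B3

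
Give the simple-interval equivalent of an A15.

Subtracting seven from the interval number removes an octave: 15 − 7 = 8.
That makes an augmented fifteenth a compound augmented octave — an octave plus an augmented octave.

augmented 8th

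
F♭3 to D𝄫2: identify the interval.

Descending from Fb3 to Dbb2 is the same interval as ascending Dbb2 to Fb3.
D to F spans three letter names (D-E-F), plus an octave: a tenth.
The major tenth spans 16 semitones, and Dbb2 to Fb3 is exactly 16 semitones — so this is a major tenth.
(Equivalently, a compound major third: a major third plus an octave.)

major 10th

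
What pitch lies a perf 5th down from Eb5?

The fifth takes the letter from E down to A.
Moving 7 semitones down from Eb5 (the size of a perfect fifth) reaches Ab4.

Ab4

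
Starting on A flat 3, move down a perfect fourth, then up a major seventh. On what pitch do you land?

D 4

Down a perfect fourth from Ab3: Eb3 (5 semitones down).
Up a major seventh from Eb3: D4 (11 semitones up).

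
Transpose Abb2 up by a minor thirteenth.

Fbb4

Six letters up from A (plus an octave) reaches F.
A minor thirteenth is 20 semitones; 20 semitones up from Abb2 gives Fbb4.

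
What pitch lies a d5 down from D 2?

G-sharp 1

The fifth takes the letter from D down to G.
A diminished fifth spans 6 semitones, so from D2 the target pitch is G#1.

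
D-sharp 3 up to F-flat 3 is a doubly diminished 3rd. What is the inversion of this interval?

AA6

Interval numbers invert to sum to nine: 3 + 6 = 9, so a third inverts to a sixth.
Quality inverts too: doubly diminished becomes doubly augmented. That makes the inversion a doubly augmented sixth.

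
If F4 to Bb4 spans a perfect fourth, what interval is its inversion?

perfect 5th

The rule of nine gives the new number: 9 − 4 = 5, so a fourth becomes a fifth.
And perfect stays perfect under inversion, so we get a perfect fifth.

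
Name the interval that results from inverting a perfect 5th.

The rule of nine gives the new number: 9 − 5 = 4, so a fifth becomes a fourth.
The quality also flips — perfect stays perfect — giving a perfect fourth.

perfect 4th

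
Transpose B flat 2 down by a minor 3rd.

G 2

Three letter names down from B: G.
A minor third spans 3 semitones, so from Bb2 the target pitch is G2.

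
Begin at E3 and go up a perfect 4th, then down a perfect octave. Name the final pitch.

A2

A perfect fourth up from E3 is A3.
A perfect octave down from A3 is A2.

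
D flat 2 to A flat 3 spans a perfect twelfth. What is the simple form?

Take out an octave (7 from the number): 12 − 7 = 5.
That makes a perfect twelfth a compound perfect fifth — an octave plus a perfect fifth.

perfect 5th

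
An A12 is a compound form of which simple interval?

Subtracting seven from the interval number removes an octave: 12 − 7 = 5.
That makes an augmented twelfth a compound augmented fifth — an octave plus an augmented fifth.

augmented fifth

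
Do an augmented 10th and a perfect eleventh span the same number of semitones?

Yes

An augmented tenth spans 17 semitones, and a perfect eleventh also spans 17 semitones — they're enharmonic.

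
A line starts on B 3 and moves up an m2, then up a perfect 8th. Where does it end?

C 5

Up a minor second from B3: C4 (1 semitone up).
Up a perfect octave from C4: C5 (12 semitones up).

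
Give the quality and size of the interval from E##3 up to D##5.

E to D spans seven letter names (E-F-G-A-B-C-D), plus an octave: a fourteenth.
At 22 semitones, E##3→D##5 falls one short of a major fourteenth: minor.
(Equivalently, a compound minor seventh: a minor seventh plus an octave.)

minor fourteenth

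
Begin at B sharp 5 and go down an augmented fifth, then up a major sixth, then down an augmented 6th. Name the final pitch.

E flat 5

B#5 down an augmented fifth → E5 (8 semitones).
Up a major sixth from E5: C#6 (9 semitones up).
C#6 down an augmented sixth → Eb5 (10 semitones).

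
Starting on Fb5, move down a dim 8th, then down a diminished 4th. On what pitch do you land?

C#4

A diminished octave down from Fb5 is F4.
F4 down a diminished fourth → C#4 (4 semitones).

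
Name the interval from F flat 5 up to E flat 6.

F to E spans seven letter names (F-G-A-B-C-D-E), so the interval is some kind of seventh.
The major seventh spans 11 semitones, and Fb5 to Eb6 is exactly 11 semitones — so this is a major seventh.

major seventh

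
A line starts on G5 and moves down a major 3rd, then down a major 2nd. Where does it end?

A major third down from G5 is Eb5.
Eb5 down a major second → Db5 (2 semitones).

Db5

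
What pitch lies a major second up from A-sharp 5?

B-sharp 5

The second takes the letter from A up to B.
Moving 2 semitones up from A#5 (the size of a major second) reaches B#5.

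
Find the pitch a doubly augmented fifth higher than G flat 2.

Counting five letter names up from G lands on D.
Moving 9 semitones up from Gb2 (the size of a doubly augmented fifth) reaches D#3.

D sharp 3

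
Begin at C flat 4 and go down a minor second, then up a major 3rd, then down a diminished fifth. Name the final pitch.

A minor second down from Cb4 is Bb3.
Bb3 up a major third → D4 (4 semitones).
Down a diminished fifth from D4: G#3 (6 semitones down).

G sharp 3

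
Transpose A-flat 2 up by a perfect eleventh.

Counting four letter names plus an octave up from A lands on D.
A perfect eleventh spans 17 semitones, so from Ab2 the target pitch is Db4.

D-flat 4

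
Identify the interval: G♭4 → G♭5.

perfect octave

G to G is the same letter name, plus an octave, so the interval is some kind of octave.
Counting semitones, Gb4→Gb5 is 12, which is the perfect octave.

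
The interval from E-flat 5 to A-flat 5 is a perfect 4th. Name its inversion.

Inverted interval numbers add to nine, so a fourth pairs with a fifth (4 + 5 = 9).
And perfect stays perfect under inversion, so we get a perfect fifth.

perfect fifth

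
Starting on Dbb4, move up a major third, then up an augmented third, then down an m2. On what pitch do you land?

G#4

Dbb4 up a major third → Fb4 (4 semitones).
Fb4 up an augmented third → A4 (5 semitones).
A minor second down from A4 is G#4.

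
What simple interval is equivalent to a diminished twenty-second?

d8

Each octave removed subtracts seven from the number: 22 − 14 = 8.
That makes a diminished twenty-second a compound diminished octave — 2 octaves plus a diminished octave.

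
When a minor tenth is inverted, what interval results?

First reduce the compound minor tenth to its simple form, a minor third.
The rule of nine gives the new number: 9 − 3 = 6, so a third becomes a sixth.
Quality inverts too: minor becomes major. That makes the inversion a major sixth.

M6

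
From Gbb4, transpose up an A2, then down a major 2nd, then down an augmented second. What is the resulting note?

Fbb4

Gbb4 up an augmented second → Ab4 (3 semitones).
A major second down from Ab4 is Gb4.
Gb4 down an augmented second → Fbb4 (3 semitones).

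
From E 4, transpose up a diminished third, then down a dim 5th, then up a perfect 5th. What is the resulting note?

Up a diminished third from E4: Gb4 (2 semitones up).
Gb4 down a diminished fifth → C4 (6 semitones).
C4 up a perfect fifth → G4 (7 semitones).

G 4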